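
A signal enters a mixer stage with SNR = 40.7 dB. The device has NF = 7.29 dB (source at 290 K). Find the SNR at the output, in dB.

33.41 dB

By definition F = SNR_in/SNR_out, so in dB: SNR_out = SNR_in − NF
SNR_out = 40.7 − 7.29 = 33.41 dB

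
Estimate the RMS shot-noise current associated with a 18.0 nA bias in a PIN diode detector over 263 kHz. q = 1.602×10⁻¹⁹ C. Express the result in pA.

38.9 pA

I_n = √(2qI·B)
2qI·B = 2 × 1.602×10⁻¹⁹ × 1.80×10⁻⁸ × 2.63×10⁵ = 1.52×10⁻²¹ A²
I_n = √(1.52×10⁻²¹) = 3.89×10⁻¹¹ A = 38.9 pA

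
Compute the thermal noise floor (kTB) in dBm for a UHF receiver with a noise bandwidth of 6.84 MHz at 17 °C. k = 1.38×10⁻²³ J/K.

−105.6 dBm

T = 17 °C + 273.15 = 290.15 K
P_n = kTB = 1.38×10⁻²³ × 290.15 × 6.84×10⁶ = 2.74×10⁻¹⁴ W
In dBm: 10 log₁₀(2.74×10⁻¹⁴ / 10⁻³) = −105.6 dBm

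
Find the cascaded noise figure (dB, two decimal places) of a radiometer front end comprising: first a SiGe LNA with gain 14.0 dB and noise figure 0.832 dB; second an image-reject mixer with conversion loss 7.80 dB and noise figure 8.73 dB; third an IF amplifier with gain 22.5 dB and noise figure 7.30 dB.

Convert to linear (a loss of L dB is a gain of −L dB): F_i = 10^(NF_i/10), G_i = 10^(G_i,dB/10)
  Stage 1: F_1 = 10^(0.832/10) = 1.211, G_1 = 10^(14.0/10) = 25.12
  Stage 2: F_2 = 10^(8.73/10) = 7.464, G_2 = 10^(−7.80/10) = 0.1660
  Stage 3: F_3 = 10^(7.30/10) = 5.370, G_3 = 10^(22.5/10) = 177.8
Friis cascade:
  F = 1.211 + (7.464 − 1)/25.12 + (5.370 − 1)/4.169 = 2.517
NF = 10 log₁₀(2.517) = 4.01 dB

4.01 dB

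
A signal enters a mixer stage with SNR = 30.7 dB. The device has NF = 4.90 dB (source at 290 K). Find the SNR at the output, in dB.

By definition F = SNR_in/SNR_out, so in dB: SNR_out = SNR_in − NF
SNR_out = 30.7 − 4.90 = 25.80 dB

25.80 dB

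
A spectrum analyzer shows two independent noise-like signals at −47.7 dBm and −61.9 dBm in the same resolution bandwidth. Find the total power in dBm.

Convert to linear, add, convert back:
P₁ = 1.70×10⁻⁸ W, P₂ = 6.46×10⁻¹⁰ W
P_tot = 1.76×10⁻⁸ W → 10 log₁₀(P_tot / 10⁻³) = −47.5 dBm

−47.5 dBm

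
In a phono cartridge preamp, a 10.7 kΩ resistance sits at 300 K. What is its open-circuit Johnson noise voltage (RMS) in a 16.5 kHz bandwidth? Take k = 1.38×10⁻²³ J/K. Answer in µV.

V_n = √(4kTRB)
4kTRB = 4 × 1.38×10⁻²³ × 300 × 1.07×10⁴ × 1.65×10⁴ = 2.92×10⁻¹² V²
V_n = √(2.92×10⁻¹²) = 1.71×10⁻⁶ V = 1.71 µV

1.71 µV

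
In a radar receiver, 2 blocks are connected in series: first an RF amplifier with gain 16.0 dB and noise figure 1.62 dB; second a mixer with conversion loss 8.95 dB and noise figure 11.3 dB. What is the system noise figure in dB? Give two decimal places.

2.47 dB

Convert to linear (a loss of L dB is a gain of −L dB): F_i = 10^(NF_i/10), G_i = 10^(G_i,dB/10)
  Stage 1: F_1 = 10^(1.62/10) = 1.452, G_1 = 10^(16.0/10) = 39.81
  Stage 2: F_2 = 10^(11.3/10) = 13.49, G_2 = 10^(−8.95/10) = 0.1274
Friis cascade:
  F = 1.452 + (13.49 − 1)/39.81 = 1.766
NF = 10 log₁₀(1.766) = 2.47 dB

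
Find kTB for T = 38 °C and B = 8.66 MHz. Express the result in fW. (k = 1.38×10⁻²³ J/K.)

37.2 fW

T = 38 °C + 273.15 = 311.15 K
P_n = kTB = 1.38×10⁻²³ × 311.15 × 8.66×10⁶ = 3.72×10⁻¹⁴ W = 37.2 fW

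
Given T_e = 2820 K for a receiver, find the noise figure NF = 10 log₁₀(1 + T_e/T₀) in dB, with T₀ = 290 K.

F = 1 + T_e/T₀ = 1 + 2820/290 = 10.7241
NF = 10 log₁₀(10.7241) = 10.30 dB

10.30 dB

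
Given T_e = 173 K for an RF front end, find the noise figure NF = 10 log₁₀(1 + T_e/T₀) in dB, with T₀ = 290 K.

F = 1 + T_e/T₀ = 1 + 173/290 = 1.59655
NF = 10 log₁₀(1.59655) = 2.03 dB

2.03 dB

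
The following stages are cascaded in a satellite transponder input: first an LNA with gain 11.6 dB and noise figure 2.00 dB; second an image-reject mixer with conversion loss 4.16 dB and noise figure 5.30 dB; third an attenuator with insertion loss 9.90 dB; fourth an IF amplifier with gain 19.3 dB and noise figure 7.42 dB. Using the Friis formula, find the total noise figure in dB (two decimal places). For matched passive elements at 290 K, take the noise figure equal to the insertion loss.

10.53 dB

Convert to linear (a loss of L dB is a gain of −L dB): F_i = 10^(NF_i/10), G_i = 10^(G_i,dB/10)
  Stage 1: F_1 = 10^(2.00/10) = 1.585, G_1 = 10^(11.6/10) = 14.45
  Stage 2: F_2 = 10^(5.30/10) = 3.388, G_2 = 10^(−4.16/10) = 0.3837
  Stage 3: F_3 = 10^(9.90/10) = 9.772, G_3 = 10^(−9.90/10) = 0.1023
  Stage 4: F_4 = 10^(7.42/10) = 5.521, G_4 = 10^(19.3/10) = 85.11
Friis cascade:
  F = 1.585 + (3.388 − 1)/14.45 + (9.772 − 1)/5.546 + (5.521 − 1)/0.5675 = 11.30
NF = 10 log₁₀(11.30) = 10.53 dB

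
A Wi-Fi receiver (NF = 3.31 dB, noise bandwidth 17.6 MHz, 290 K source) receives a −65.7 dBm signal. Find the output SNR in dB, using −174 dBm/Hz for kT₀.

Noise floor: N = −174 + 10 log₁₀(B) + NF
10 log₁₀(1.76×10⁷) = 72.46 dB
N = −174 + 72.46 + 3.31 = −98.23 dBm
SNR = P_sig − N = −65.7 − (−98.23) = 32.53 dB → 32.5 dB

32.5 dB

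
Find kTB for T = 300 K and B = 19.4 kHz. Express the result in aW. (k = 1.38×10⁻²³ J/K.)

P_n = kTB = 1.38×10⁻²³ × 300 × 1.94×10⁴ = 8.03×10⁻¹⁷ W = 80.3 aW

80.3 aW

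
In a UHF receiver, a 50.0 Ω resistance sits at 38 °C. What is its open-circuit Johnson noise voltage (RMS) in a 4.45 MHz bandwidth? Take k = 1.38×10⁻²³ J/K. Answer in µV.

1.95 µV

T = 38 °C + 273.15 = 311.15 K
V_n = √(4kTRB)
4kTRB = 4 × 1.38×10⁻²³ × 311.15 × 5.00×10¹ × 4.45×10⁶ = 3.82×10⁻¹² V²
V_n = √(3.82×10⁻¹²) = 1.95×10⁻⁶ V = 1.95 µV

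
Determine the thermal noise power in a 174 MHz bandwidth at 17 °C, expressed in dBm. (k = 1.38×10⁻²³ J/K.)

T = 17 °C + 273.15 = 290.15 K
P_n = kTB = 1.38×10⁻²³ × 290.15 × 1.74×10⁸ = 6.97×10⁻¹³ W
In dBm: 10 log₁₀(6.97×10⁻¹³ / 10⁻³) = −91.6 dBm

−91.6 dBm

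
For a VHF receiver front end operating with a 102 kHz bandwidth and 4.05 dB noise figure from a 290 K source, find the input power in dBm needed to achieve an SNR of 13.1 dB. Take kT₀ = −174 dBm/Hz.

Sensitivity = −174 + 10 log₁₀(B) + NF + SNR_min
= −174 + 50.09 + 4.05 + 13.1
= −106.76 dBm → −106.8 dBm

−106.8 dBm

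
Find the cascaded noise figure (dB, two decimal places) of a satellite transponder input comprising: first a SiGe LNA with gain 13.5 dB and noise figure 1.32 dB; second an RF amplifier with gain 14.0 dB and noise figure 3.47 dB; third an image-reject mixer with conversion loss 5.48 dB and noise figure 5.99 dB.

1.51 dB

Convert to linear (a loss of L dB is a gain of −L dB): F_i = 10^(NF_i/10), G_i = 10^(G_i,dB/10)
  Stage 1: F_1 = 10^(1.32/10) = 1.355, G_1 = 10^(13.5/10) = 22.39
  Stage 2: F_2 = 10^(3.47/10) = 2.223, G_2 = 10^(14.0/10) = 25.12
  Stage 3: F_3 = 10^(5.99/10) = 3.972, G_3 = 10^(−5.48/10) = 0.2831
Friis cascade:
  F = 1.355 + (2.223 − 1)/22.39 + (3.972 − 1)/562.3 = 1.415
NF = 10 log₁₀(1.415) = 1.51 dB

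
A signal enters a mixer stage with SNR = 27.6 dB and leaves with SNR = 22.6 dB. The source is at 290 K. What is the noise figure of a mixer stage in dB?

5.0 dB

NF (dB) = SNR_in(dB) − SNR_out(dB) when the source is at T₀
NF = 27.6 − 22.6 = 5.0 dB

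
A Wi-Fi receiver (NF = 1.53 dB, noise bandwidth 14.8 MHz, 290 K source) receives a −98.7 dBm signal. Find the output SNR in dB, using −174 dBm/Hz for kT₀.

2.1 dB

Noise floor: N = −174 + 10 log₁₀(B) + NF
10 log₁₀(1.48×10⁷) = 71.7 dB
N = −174 + 71.7 + 1.53 = −100.77 dBm
SNR = P_sig − N = −98.7 − (−100.77) = 2.07 dB → 2.1 dB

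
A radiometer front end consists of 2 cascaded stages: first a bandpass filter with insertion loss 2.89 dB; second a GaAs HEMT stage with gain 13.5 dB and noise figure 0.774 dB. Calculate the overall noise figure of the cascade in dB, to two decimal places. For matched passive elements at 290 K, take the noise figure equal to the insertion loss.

Convert to linear (a loss of L dB is a gain of −L dB): F_i = 10^(NF_i/10), G_i = 10^(G_i,dB/10)
  Stage 1: F_1 = 10^(2.89/10) = 1.945, G_1 = 10^(−2.89/10) = 0.5140
  Stage 2: F_2 = 10^(0.774/10) = 1.195, G_2 = 10^(13.5/10) = 22.39
Friis cascade:
  F = 1.945 + (1.195 − 1)/0.5140 = 2.325
NF = 10 log₁₀(2.325) = 3.66 dB

3.66 dB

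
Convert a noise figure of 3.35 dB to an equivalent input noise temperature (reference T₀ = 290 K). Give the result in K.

F = 10^(3.35/10) = 2.16272
T_e = (F − 1)·T₀ = (2.16272 − 1) × 290 = 337 K

337 K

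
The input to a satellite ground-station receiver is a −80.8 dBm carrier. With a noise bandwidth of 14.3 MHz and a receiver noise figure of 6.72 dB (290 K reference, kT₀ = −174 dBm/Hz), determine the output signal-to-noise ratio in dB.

14.9 dB

Noise floor: N = −174 + 10 log₁₀(B) + NF
10 log₁₀(1.43×10⁷) = 71.55 dB
N = −174 + 71.55 + 6.72 = −95.73 dBm
SNR = P_sig − N = −80.8 − (−95.73) = 14.93 dB → 14.9 dB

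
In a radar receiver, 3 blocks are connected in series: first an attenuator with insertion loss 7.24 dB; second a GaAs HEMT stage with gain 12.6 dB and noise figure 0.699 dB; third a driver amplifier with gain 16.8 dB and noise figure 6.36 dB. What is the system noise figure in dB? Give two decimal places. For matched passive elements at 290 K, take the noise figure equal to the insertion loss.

Convert to linear (a loss of L dB is a gain of −L dB): F_i = 10^(NF_i/10), G_i = 10^(G_i,dB/10)
  Stage 1: F_1 = 10^(7.24/10) = 5.297, G_1 = 10^(−7.24/10) = 0.1888
  Stage 2: F_2 = 10^(0.699/10) = 1.175, G_2 = 10^(12.6/10) = 18.20
  Stage 3: F_3 = 10^(6.36/10) = 4.325, G_3 = 10^(16.8/10) = 47.86
Friis cascade:
  F = 5.297 + (1.175 − 1)/0.1888 + (4.325 − 1)/3.436 = 7.189
NF = 10 log₁₀(7.189) = 8.57 dB

8.57 dB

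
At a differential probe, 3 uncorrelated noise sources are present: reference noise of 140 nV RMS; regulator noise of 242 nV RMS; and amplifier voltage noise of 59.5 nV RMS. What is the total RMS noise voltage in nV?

286 nV

Uncorrelated sources add in power (mean-square): V_tot = √(ΣV_i²)
V_tot = √[(1.40×10⁻⁷)² + (2.42×10⁻⁷)² + (5.95×10⁻⁸)²] = 2.86×10⁻⁷ V = 286 nV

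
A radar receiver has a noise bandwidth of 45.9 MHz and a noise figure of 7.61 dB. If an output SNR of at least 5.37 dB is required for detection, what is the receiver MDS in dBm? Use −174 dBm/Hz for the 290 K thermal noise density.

−84.4 dBm

Sensitivity = −174 + 10 log₁₀(B) + NF + SNR_min
= −174 + 76.62 + 7.61 + 5.37
= −84.40 dBm → −84.4 dBm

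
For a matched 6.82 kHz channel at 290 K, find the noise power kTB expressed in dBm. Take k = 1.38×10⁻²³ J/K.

P_n = kTB = 1.38×10⁻²³ × 290 × 6.82×10³ = 2.73×10⁻¹⁷ W
In dBm: 10 log₁₀(2.73×10⁻¹⁷ / 10⁻³) = −135.6 dBm

−135.6 dBm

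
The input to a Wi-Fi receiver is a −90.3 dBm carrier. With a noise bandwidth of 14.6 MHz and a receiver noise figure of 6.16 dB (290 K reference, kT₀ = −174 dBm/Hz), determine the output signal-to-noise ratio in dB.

5.9 dB

Noise floor: N = −174 + 10 log₁₀(B) + NF
10 log₁₀(1.46×10⁷) = 71.64 dB
N = −174 + 71.64 + 6.16 = −96.20 dBm
SNR = P_sig − N = −90.3 − (−96.20) = 5.90 dB → 5.9 dB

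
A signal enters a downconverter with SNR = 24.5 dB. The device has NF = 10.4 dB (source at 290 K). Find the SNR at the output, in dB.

14.1 dB

By definition F = SNR_in/SNR_out, so in dB: SNR_out = SNR_in − NF
SNR_out = 24.5 − 10.4 = 14.1 dB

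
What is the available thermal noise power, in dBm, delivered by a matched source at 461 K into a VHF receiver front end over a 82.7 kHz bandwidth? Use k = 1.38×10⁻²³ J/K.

P_n = kTB = 1.38×10⁻²³ × 461 × 8.27×10⁴ = 5.26×10⁻¹⁶ W
In dBm: 10 log₁₀(5.26×10⁻¹⁶ / 10⁻³) = −122.8 dBm

−122.8 dBm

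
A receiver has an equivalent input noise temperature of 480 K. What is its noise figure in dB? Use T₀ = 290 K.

F = 1 + T_e/T₀ = 1 + 480/290 = 2.65517
NF = 10 log₁₀(2.65517) = 4.24 dB

4.24 dB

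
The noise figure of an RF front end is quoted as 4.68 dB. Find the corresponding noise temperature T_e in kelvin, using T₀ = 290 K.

562 K

F = 10^(4.68/10) = 2.93765
T_e = (F − 1)·T₀ = (2.93765 − 1) × 290 = 562 K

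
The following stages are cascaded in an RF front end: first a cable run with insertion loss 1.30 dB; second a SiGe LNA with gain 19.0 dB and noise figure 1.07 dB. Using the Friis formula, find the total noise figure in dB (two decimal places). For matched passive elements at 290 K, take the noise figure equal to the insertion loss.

2.37 dB

Convert to linear (a loss of L dB is a gain of −L dB): F_i = 10^(NF_i/10), G_i = 10^(G_i,dB/10)
  Stage 1: F_1 = 10^(1.30/10) = 1.349, G_1 = 10^(−1.30/10) = 0.7413
  Stage 2: F_2 = 10^(1.07/10) = 1.279, G_2 = 10^(19.0/10) = 79.43
Friis cascade:
  F = 1.349 + (1.279 − 1)/0.7413 = 1.726
NF = 10 log₁₀(1.726) = 2.37 dB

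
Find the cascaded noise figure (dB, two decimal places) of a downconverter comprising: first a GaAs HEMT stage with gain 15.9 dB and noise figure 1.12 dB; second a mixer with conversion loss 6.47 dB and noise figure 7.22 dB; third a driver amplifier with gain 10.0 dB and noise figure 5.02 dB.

Convert to linear (a loss of L dB is a gain of −L dB): F_i = 10^(NF_i/10), G_i = 10^(G_i,dB/10)
  Stage 1: F_1 = 10^(1.12/10) = 1.294, G_1 = 10^(15.9/10) = 38.90
  Stage 2: F_2 = 10^(7.22/10) = 5.272, G_2 = 10^(−6.47/10) = 0.2254
  Stage 3: F_3 = 10^(5.02/10) = 3.177, G_3 = 10^(10.0/10) = 10.00
Friis cascade:
  F = 1.294 + (5.272 − 1)/38.90 + (3.177 − 1)/8.770 = 1.652
NF = 10 log₁₀(1.652) = 2.18 dB

2.18 dB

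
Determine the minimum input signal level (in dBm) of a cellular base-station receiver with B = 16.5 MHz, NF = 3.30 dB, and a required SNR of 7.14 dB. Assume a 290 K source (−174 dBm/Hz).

Sensitivity = −174 + 10 log₁₀(B) + NF + SNR_min
= −174 + 72.17 + 3.30 + 7.14
= −91.39 dBm → −91.4 dBm

−91.4 dBm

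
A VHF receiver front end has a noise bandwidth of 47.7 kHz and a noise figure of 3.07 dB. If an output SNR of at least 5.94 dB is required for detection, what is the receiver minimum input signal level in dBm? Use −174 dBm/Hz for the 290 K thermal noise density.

−118.2 dBm

Sensitivity = −174 + 10 log₁₀(B) + NF + SNR_min
= −174 + 46.79 + 3.07 + 5.94
= −118.20 dBm → −118.2 dBm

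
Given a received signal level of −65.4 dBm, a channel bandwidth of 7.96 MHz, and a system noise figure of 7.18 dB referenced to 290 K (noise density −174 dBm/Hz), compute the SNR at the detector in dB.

Noise floor: N = −174 + 10 log₁₀(B) + NF
10 log₁₀(7.96×10⁶) = 69.01 dB
N = −174 + 69.01 + 7.18 = −97.81 dBm
SNR = P_sig − N = −65.4 − (−97.81) = 32.41 dB → 32.4 dB

32.4 dB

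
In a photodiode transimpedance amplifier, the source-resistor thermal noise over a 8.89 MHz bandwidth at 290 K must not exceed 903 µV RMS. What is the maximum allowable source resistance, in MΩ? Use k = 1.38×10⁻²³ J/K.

5.73 MΩ

Johnson–Nyquist: V_n = √(4kTRB) ⇒ R = V_n² / (4kTB)
4kTB = 4 × 1.38×10⁻²³ × 290 × 8.89×10⁶ = 1.42×10⁻¹³
R = (9.03×10⁻⁴)² / 1.42×10⁻¹³ = 5.73×10⁶ Ω = 5.73 MΩ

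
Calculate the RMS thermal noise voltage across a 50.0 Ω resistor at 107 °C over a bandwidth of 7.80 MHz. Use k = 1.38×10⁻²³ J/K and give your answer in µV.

T = 107 °C + 273.15 = 380.15 K
V_n = √(4kTRB)
4kTRB = 4 × 1.38×10⁻²³ × 380.15 × 5.00×10¹ × 7.80×10⁶ = 8.18×10⁻¹² V²
V_n = √(8.18×10⁻¹²) = 2.86×10⁻⁶ V = 2.86 µV

2.86 µV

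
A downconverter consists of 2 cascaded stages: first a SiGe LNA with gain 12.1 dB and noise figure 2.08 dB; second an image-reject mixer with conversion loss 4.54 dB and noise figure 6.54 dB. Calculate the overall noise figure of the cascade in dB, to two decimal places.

Convert to linear (a loss of L dB is a gain of −L dB): F_i = 10^(NF_i/10), G_i = 10^(G_i,dB/10)
  Stage 1: F_1 = 10^(2.08/10) = 1.614, G_1 = 10^(12.1/10) = 16.22
  Stage 2: F_2 = 10^(6.54/10) = 4.508, G_2 = 10^(−4.54/10) = 0.3516
Friis cascade:
  F = 1.614 + (4.508 − 1)/16.22 = 1.831
NF = 10 log₁₀(1.831) = 2.63 dB

2.63 dB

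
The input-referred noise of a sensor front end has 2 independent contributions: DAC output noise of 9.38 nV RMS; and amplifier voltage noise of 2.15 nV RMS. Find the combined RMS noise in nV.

9.62 nV

Uncorrelated sources add in power (mean-square): V_tot = √(ΣV_i²)
V_tot = √[(9.38×10⁻⁹)² + (2.15×10⁻⁹)²] = 9.62×10⁻⁹ V = 9.62 nV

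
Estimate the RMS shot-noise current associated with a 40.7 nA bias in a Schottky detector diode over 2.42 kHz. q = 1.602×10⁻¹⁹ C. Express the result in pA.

I_n = √(2qI·B)
2qI·B = 2 × 1.602×10⁻¹⁹ × 4.07×10⁻⁸ × 2.42×10³ = 3.16×10⁻²³ A²
I_n = √(3.16×10⁻²³) = 5.62×10⁻¹² A = 5.62 pA

5.62 pA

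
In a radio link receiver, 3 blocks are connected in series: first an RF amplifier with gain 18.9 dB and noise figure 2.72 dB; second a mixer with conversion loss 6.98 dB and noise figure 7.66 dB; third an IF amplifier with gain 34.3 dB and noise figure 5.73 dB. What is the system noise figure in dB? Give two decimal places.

Convert to linear (a loss of L dB is a gain of −L dB): F_i = 10^(NF_i/10), G_i = 10^(G_i,dB/10)
  Stage 1: F_1 = 10^(2.72/10) = 1.871, G_1 = 10^(18.9/10) = 77.62
  Stage 2: F_2 = 10^(7.66/10) = 5.834, G_2 = 10^(−6.98/10) = 0.2004
  Stage 3: F_3 = 10^(5.73/10) = 3.741, G_3 = 10^(34.3/10) = 2692
Friis cascade:
  F = 1.871 + (5.834 − 1)/77.62 + (3.741 − 1)/15.56 = 2.109
NF = 10 log₁₀(2.109) = 3.24 dB

3.24 dB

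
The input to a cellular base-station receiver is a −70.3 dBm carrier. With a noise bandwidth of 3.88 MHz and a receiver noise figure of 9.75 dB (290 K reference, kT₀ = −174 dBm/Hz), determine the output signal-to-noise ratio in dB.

28.1 dB

Noise floor: N = −174 + 10 log₁₀(B) + NF
10 log₁₀(3.88×10⁶) = 65.89 dB
N = −174 + 65.89 + 9.75 = −98.36 dBm
SNR = P_sig − N = −70.3 − (−98.36) = 28.06 dB → 28.1 dB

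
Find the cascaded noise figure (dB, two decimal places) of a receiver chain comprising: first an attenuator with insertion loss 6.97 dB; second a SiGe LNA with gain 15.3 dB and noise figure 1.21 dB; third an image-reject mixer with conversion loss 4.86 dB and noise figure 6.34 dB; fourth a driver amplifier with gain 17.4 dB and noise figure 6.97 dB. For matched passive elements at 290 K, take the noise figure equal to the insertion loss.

Convert to linear (a loss of L dB is a gain of −L dB): F_i = 10^(NF_i/10), G_i = 10^(G_i,dB/10)
  Stage 1: F_1 = 10^(6.97/10) = 4.977, G_1 = 10^(−6.97/10) = 0.2009
  Stage 2: F_2 = 10^(1.21/10) = 1.321, G_2 = 10^(15.3/10) = 33.88
  Stage 3: F_3 = 10^(6.34/10) = 4.305, G_3 = 10^(−4.86/10) = 0.3266
  Stage 4: F_4 = 10^(6.97/10) = 4.977, G_4 = 10^(17.4/10) = 54.95
Friis cascade:
  F = 4.977 + (1.321 − 1)/0.2009 + (4.305 − 1)/6.808 + (4.977 − 1)/2.223 = 8.851
NF = 10 log₁₀(8.851) = 9.47 dB

9.47 dB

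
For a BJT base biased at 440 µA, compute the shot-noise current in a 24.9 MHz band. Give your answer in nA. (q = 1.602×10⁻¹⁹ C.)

59.2 nA

I_n = √(2qI·B)
2qI·B = 2 × 1.602×10⁻¹⁹ × 4.40×10⁻⁴ × 2.49×10⁷ = 3.51×10⁻¹⁵ A²
I_n = √(3.51×10⁻¹⁵) = 5.92×10⁻⁸ A = 59.2 nA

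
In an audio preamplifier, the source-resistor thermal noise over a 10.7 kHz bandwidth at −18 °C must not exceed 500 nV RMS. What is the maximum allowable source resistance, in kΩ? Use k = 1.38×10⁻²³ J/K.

1.66 kΩ

T = −18 °C + 273.15 = 255.15 K
Johnson–Nyquist: V_n = √(4kTRB) ⇒ R = V_n² / (4kTB)
4kTB = 4 × 1.38×10⁻²³ × 255.15 × 1.07×10⁴ = 1.51×10⁻¹⁶
R = (5.00×10⁻⁷)² / 1.51×10⁻¹⁶ = 1.66×10³ Ω = 1.66 kΩ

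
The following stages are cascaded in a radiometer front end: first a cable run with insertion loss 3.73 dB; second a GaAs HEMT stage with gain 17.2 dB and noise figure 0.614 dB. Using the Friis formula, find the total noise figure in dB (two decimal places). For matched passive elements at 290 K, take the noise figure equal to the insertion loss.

4.34 dB

Convert to linear (a loss of L dB is a gain of −L dB): F_i = 10^(NF_i/10), G_i = 10^(G_i,dB/10)
  Stage 1: F_1 = 10^(3.73/10) = 2.360, G_1 = 10^(−3.73/10) = 0.4236
  Stage 2: F_2 = 10^(0.614/10) = 1.152, G_2 = 10^(17.2/10) = 52.48
Friis cascade:
  F = 2.360 + (1.152 − 1)/0.4236 = 2.719
NF = 10 log₁₀(2.719) = 4.34 dB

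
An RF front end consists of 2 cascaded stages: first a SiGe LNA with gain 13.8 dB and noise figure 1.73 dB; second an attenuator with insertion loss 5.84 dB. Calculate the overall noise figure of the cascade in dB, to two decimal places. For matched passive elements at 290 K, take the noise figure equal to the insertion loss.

Convert to linear (a loss of L dB is a gain of −L dB): F_i = 10^(NF_i/10), G_i = 10^(G_i,dB/10)
  Stage 1: F_1 = 10^(1.73/10) = 1.489, G_1 = 10^(13.8/10) = 23.99
  Stage 2: F_2 = 10^(5.84/10) = 3.837, G_2 = 10^(−5.84/10) = 0.2606
Friis cascade:
  F = 1.489 + (3.837 − 1)/23.99 = 1.608
NF = 10 log₁₀(1.608) = 2.06 dB

2.06 dB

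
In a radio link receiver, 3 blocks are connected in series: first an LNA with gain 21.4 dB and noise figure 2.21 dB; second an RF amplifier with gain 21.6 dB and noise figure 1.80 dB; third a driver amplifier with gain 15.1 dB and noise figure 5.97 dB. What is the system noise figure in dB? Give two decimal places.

Convert to linear (a loss of L dB is a gain of −L dB): F_i = 10^(NF_i/10), G_i = 10^(G_i,dB/10)
  Stage 1: F_1 = 10^(2.21/10) = 1.663, G_1 = 10^(21.4/10) = 138.0
  Stage 2: F_2 = 10^(1.80/10) = 1.514, G_2 = 10^(21.6/10) = 144.5
  Stage 3: F_3 = 10^(5.97/10) = 3.954, G_3 = 10^(15.1/10) = 32.36
Friis cascade:
  F = 1.663 + (1.514 − 1)/138.0 + (3.954 − 1)/1.995×10⁴ = 1.667
NF = 10 log₁₀(1.667) = 2.22 dB

2.22 dB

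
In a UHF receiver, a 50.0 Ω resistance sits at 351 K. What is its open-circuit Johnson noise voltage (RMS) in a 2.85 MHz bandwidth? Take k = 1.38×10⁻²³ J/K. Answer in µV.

V_n = √(4kTRB)
4kTRB = 4 × 1.38×10⁻²³ × 351 × 5.00×10¹ × 2.85×10⁶ = 2.76×10⁻¹² V²
V_n = √(2.76×10⁻¹²) = 1.66×10⁻⁶ V = 1.66 µV

1.66 µV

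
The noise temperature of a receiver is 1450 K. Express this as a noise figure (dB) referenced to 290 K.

F = 1 + T_e/T₀ = 1 + 1450/290 = 6
NF = 10 log₁₀(6) = 7.78 dB

7.78 dB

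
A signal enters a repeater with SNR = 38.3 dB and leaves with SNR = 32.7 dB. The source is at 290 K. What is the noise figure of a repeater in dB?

5.6 dB

NF (dB) = SNR_in(dB) − SNR_out(dB) when the source is at T₀
NF = 38.3 − 32.7 = 5.6 dB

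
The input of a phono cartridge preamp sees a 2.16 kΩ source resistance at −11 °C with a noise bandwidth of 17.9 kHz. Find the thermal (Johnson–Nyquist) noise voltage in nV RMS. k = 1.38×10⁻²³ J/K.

T = −11 °C + 273.15 = 262.15 K
V_n = √(4kTRB)
4kTRB = 4 × 1.38×10⁻²³ × 262.15 × 2.16×10³ × 1.79×10⁴ = 5.59×10⁻¹³ V²
V_n = √(5.59×10⁻¹³) = 7.48×10⁻⁷ V = 748 nV

748 nV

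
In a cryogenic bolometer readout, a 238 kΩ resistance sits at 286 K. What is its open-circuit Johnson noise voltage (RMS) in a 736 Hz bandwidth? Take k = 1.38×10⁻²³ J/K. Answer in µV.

1.66 µV

V_n = √(4kTRB)
4kTRB = 4 × 1.38×10⁻²³ × 286 × 2.38×10⁵ × 7.36×10² = 2.77×10⁻¹² V²
V_n = √(2.77×10⁻¹²) = 1.66×10⁻⁶ V = 1.66 µV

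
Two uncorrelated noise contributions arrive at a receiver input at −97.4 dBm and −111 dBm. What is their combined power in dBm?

−97.2 dBm

Convert to linear, add, convert back:
P₁ = 1.82×10⁻¹³ W, P₂ = 7.94×10⁻¹⁵ W
P_tot = 1.90×10⁻¹³ W → 10 log₁₀(P_tot / 10⁻³) = −97.2 dBm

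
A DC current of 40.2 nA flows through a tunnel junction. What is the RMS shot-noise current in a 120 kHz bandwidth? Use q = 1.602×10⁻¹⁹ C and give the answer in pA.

I_n = √(2qI·B)
2qI·B = 2 × 1.602×10⁻¹⁹ × 4.02×10⁻⁸ × 1.20×10⁵ = 1.55×10⁻²¹ A²
I_n = √(1.55×10⁻²¹) = 3.93×10⁻¹¹ A = 39.3 pA

39.3 pA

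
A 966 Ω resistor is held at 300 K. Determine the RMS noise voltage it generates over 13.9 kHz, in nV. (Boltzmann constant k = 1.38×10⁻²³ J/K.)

V_n = √(4kTRB)
4kTRB = 4 × 1.38×10⁻²³ × 300 × 9.66×10² × 1.39×10⁴ = 2.22×10⁻¹³ V²
V_n = √(2.22×10⁻¹³) = 4.72×10⁻⁷ V = 472 nV

472 nV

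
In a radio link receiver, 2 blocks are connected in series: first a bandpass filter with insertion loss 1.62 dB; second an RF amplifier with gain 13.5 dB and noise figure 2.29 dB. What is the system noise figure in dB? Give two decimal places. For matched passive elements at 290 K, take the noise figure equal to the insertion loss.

Convert to linear (a loss of L dB is a gain of −L dB): F_i = 10^(NF_i/10), G_i = 10^(G_i,dB/10)
  Stage 1: F_1 = 10^(1.62/10) = 1.452, G_1 = 10^(−1.62/10) = 0.6887
  Stage 2: F_2 = 10^(2.29/10) = 1.694, G_2 = 10^(13.5/10) = 22.39
Friis cascade:
  F = 1.452 + (1.694 − 1)/0.6887 = 2.460
NF = 10 log₁₀(2.460) = 3.91 dB

3.91 dB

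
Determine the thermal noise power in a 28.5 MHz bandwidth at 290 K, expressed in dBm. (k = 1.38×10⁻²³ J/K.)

−99.4 dBm

P_n = kTB = 1.38×10⁻²³ × 290 × 2.85×10⁷ = 1.14×10⁻¹³ W
In dBm: 10 log₁₀(1.14×10⁻¹³ / 10⁻³) = −99.4 dBm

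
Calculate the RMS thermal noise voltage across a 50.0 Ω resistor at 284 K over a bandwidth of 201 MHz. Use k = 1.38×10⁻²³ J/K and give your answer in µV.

12.6 µV

V_n = √(4kTRB)
4kTRB = 4 × 1.38×10⁻²³ × 284 × 5.00×10¹ × 2.01×10⁸ = 1.58×10⁻¹⁰ V²
V_n = √(1.58×10⁻¹⁰) = 1.26×10⁻⁵ V = 12.6 µV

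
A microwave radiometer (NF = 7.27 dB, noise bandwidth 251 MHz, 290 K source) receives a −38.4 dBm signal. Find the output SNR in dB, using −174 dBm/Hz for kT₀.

44.3 dB

Noise floor: N = −174 + 10 log₁₀(B) + NF
10 log₁₀(2.51×10⁸) = 84 dB
N = −174 + 84 + 7.27 = −82.73 dBm
SNR = P_sig − N = −38.4 − (−82.73) = 44.33 dB → 44.3 dB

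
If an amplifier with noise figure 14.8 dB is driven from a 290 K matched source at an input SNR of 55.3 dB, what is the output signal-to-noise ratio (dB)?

40.5 dB

By definition F = SNR_in/SNR_out, so in dB: SNR_out = SNR_in − NF
SNR_out = 55.3 − 14.8 = 40.5 dB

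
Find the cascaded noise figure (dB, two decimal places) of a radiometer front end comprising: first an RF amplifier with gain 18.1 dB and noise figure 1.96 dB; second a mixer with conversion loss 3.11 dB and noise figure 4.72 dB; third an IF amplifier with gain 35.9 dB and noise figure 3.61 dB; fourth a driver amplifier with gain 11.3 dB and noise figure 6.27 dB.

Convert to linear (a loss of L dB is a gain of −L dB): F_i = 10^(NF_i/10), G_i = 10^(G_i,dB/10)
  Stage 1: F_1 = 10^(1.96/10) = 1.570, G_1 = 10^(18.1/10) = 64.57
  Stage 2: F_2 = 10^(4.72/10) = 2.965, G_2 = 10^(−3.11/10) = 0.4887
  Stage 3: F_3 = 10^(3.61/10) = 2.296, G_3 = 10^(35.9/10) = 3890
  Stage 4: F_4 = 10^(6.27/10) = 4.236, G_4 = 10^(11.3/10) = 13.49
Friis cascade:
  F = 1.570 + (2.965 − 1)/64.57 + (2.296 − 1)/31.55 + (4.236 − 1)/1.227×10⁵ = 1.642
NF = 10 log₁₀(1.642) = 2.15 dB

2.15 dB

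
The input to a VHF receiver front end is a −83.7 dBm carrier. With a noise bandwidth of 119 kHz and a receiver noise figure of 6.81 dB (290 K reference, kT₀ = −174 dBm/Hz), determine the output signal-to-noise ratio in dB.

Noise floor: N = −174 + 10 log₁₀(B) + NF
10 log₁₀(1.19×10⁵) = 50.76 dB
N = −174 + 50.76 + 6.81 = −116.43 dBm
SNR = P_sig − N = −83.7 − (−116.43) = 32.73 dB → 32.7 dB

32.7 dB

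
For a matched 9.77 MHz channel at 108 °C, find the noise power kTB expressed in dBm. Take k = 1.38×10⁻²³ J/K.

T = 108 °C + 273.15 = 381.15 K
P_n = kTB = 1.38×10⁻²³ × 381.15 × 9.77×10⁶ = 5.14×10⁻¹⁴ W
In dBm: 10 log₁₀(5.14×10⁻¹⁴ / 10⁻³) = −102.9 dBm

−102.9 dBm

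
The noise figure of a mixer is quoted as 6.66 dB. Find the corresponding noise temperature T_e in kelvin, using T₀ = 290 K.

F = 10^(6.66/10) = 4.63447
T_e = (F − 1)·T₀ = (4.63447 − 1) × 290 = 1054 K

1054 K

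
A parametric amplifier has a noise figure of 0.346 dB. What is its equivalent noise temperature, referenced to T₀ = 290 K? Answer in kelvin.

F = 10^(0.346/10) = 1.08293
T_e = (F − 1)·T₀ = (1.08293 − 1) × 290 = 24.0 K

24.0 K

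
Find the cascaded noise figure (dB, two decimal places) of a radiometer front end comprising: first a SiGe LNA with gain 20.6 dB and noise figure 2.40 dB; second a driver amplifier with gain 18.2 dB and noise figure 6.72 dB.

2.48 dB

Convert to linear (a loss of L dB is a gain of −L dB): F_i = 10^(NF_i/10), G_i = 10^(G_i,dB/10)
  Stage 1: F_1 = 10^(2.40/10) = 1.738, G_1 = 10^(20.6/10) = 114.8
  Stage 2: F_2 = 10^(6.72/10) = 4.699, G_2 = 10^(18.2/10) = 66.07
Friis cascade:
  F = 1.738 + (4.699 − 1)/114.8 = 1.770
NF = 10 log₁₀(1.770) = 2.48 dB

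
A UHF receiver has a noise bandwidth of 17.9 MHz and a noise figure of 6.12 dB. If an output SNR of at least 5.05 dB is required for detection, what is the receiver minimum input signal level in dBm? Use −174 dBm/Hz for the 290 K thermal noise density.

Sensitivity = −174 + 10 log₁₀(B) + NF + SNR_min
= −174 + 72.53 + 6.12 + 5.05
= −90.30 dBm → −90.3 dBm

−90.3 dBm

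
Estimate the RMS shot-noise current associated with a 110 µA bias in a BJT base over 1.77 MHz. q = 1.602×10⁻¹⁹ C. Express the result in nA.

I_n = √(2qI·B)
2qI·B = 2 × 1.602×10⁻¹⁹ × 1.10×10⁻⁴ × 1.77×10⁶ = 6.24×10⁻¹⁷ A²
I_n = √(6.24×10⁻¹⁷) = 7.90×10⁻⁹ A = 7.90 nA

7.90 nA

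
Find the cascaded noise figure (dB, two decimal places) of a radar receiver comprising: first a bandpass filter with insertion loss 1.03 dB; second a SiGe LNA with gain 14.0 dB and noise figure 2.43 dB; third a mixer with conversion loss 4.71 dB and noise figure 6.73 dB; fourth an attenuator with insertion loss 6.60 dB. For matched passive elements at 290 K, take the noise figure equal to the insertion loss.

Convert to linear (a loss of L dB is a gain of −L dB): F_i = 10^(NF_i/10), G_i = 10^(G_i,dB/10)
  Stage 1: F_1 = 10^(1.03/10) = 1.268, G_1 = 10^(−1.03/10) = 0.7889
  Stage 2: F_2 = 10^(2.43/10) = 1.750, G_2 = 10^(14.0/10) = 25.12
  Stage 3: F_3 = 10^(6.73/10) = 4.710, G_3 = 10^(−4.71/10) = 0.3381
  Stage 4: F_4 = 10^(6.60/10) = 4.571, G_4 = 10^(−6.60/10) = 0.2188
Friis cascade:
  F = 1.268 + (1.750 − 1)/0.7889 + (4.710 − 1)/19.82 + (4.571 − 1)/6.699 = 2.938
NF = 10 log₁₀(2.938) = 4.68 dB

4.68 dB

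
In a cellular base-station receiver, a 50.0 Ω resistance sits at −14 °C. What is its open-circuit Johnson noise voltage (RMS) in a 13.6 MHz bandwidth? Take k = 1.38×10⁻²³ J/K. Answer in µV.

3.12 µV

T = −14 °C + 273.15 = 259.15 K
V_n = √(4kTRB)
4kTRB = 4 × 1.38×10⁻²³ × 259.15 × 5.00×10¹ × 1.36×10⁷ = 9.73×10⁻¹² V²
V_n = √(9.73×10⁻¹²) = 3.12×10⁻⁶ V = 3.12 µV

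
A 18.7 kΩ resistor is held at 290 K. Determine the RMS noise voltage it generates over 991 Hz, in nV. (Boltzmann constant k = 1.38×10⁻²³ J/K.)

V_n = √(4kTRB)
4kTRB = 4 × 1.38×10⁻²³ × 290 × 1.87×10⁴ × 9.91×10² = 2.97×10⁻¹³ V²
V_n = √(2.97×10⁻¹³) = 5.45×10⁻⁷ V = 545 nV

545 nV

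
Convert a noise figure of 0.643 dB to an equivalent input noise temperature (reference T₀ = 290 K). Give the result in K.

46.3 K

F = 10^(0.643/10) = 1.15958
T_e = (F − 1)·T₀ = (1.15958 − 1) × 290 = 46.3 K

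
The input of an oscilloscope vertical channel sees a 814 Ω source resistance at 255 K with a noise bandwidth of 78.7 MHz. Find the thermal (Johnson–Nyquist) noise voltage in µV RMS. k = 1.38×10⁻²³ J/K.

30.0 µV

V_n = √(4kTRB)
4kTRB = 4 × 1.38×10⁻²³ × 255 × 8.14×10² × 7.87×10⁷ = 9.02×10⁻¹⁰ V²
V_n = √(9.02×10⁻¹⁰) = 3.00×10⁻⁵ V = 30.0 µV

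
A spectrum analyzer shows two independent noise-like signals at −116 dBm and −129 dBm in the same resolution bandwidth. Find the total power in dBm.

−115.8 dBm

Convert to linear, add, convert back:
P₁ = 2.51×10⁻¹⁵ W, P₂ = 1.26×10⁻¹⁶ W
P_tot = 2.64×10⁻¹⁵ W → 10 log₁₀(P_tot / 10⁻³) = −115.8 dBm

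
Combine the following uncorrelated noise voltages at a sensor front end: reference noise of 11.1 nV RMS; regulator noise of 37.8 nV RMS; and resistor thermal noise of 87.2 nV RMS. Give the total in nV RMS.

95.7 nV

Uncorrelated sources add in power (mean-square): V_tot = √(ΣV_i²)
V_tot = √[(1.11×10⁻⁸)² + (3.78×10⁻⁸)² + (8.72×10⁻⁸)²] = 9.57×10⁻⁸ V = 95.7 nV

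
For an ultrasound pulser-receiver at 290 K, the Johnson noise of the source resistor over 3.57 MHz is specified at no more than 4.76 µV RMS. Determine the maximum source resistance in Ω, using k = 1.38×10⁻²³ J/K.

396 Ω

Johnson–Nyquist: V_n = √(4kTRB) ⇒ R = V_n² / (4kTB)
4kTB = 4 × 1.38×10⁻²³ × 290 × 3.57×10⁶ = 5.71×10⁻¹⁴
R = (4.76×10⁻⁶)² / 5.71×10⁻¹⁴ = 3.96×10² Ω = 396 Ω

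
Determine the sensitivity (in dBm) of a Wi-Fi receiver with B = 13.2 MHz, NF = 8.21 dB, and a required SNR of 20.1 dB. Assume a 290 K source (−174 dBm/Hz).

Sensitivity = −174 + 10 log₁₀(B) + NF + SNR_min
= −174 + 71.21 + 8.21 + 20.1
= −74.48 dBm → −74.5 dBm

−74.5 dBm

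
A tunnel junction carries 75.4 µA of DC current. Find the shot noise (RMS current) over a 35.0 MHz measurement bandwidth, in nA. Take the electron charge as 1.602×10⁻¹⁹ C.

I_n = √(2qI·B)
2qI·B = 2 × 1.602×10⁻¹⁹ × 7.54×10⁻⁵ × 3.50×10⁷ = 8.46×10⁻¹⁶ A²
I_n = √(8.46×10⁻¹⁶) = 2.91×10⁻⁸ A = 29.1 nA

29.1 nA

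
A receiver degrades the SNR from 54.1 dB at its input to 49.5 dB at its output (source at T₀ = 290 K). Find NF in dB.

NF (dB) = SNR_in(dB) − SNR_out(dB) when the source is at T₀
NF = 54.1 − 49.5 = 4.6 dB

4.6 dB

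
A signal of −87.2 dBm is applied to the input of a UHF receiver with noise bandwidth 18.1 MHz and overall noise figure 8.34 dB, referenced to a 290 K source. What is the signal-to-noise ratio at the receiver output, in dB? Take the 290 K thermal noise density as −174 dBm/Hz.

Noise floor: N = −174 + 10 log₁₀(B) + NF
10 log₁₀(1.81×10⁷) = 72.58 dB
N = −174 + 72.58 + 8.34 = −93.08 dBm
SNR = P_sig − N = −87.2 − (−93.08) = 5.88 dB → 5.9 dB

5.9 dB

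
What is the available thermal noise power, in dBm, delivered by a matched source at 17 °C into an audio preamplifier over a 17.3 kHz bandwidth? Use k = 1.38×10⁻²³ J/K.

T = 17 °C + 273.15 = 290.15 K
P_n = kTB = 1.38×10⁻²³ × 290.15 × 1.73×10⁴ = 6.93×10⁻¹⁷ W
In dBm: 10 log₁₀(6.93×10⁻¹⁷ / 10⁻³) = −131.6 dBm

−131.6 dBm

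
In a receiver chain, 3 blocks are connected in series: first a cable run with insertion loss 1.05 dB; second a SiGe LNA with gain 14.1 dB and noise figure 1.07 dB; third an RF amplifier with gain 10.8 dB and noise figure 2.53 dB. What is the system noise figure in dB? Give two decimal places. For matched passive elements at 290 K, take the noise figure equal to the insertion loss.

Convert to linear (a loss of L dB is a gain of −L dB): F_i = 10^(NF_i/10), G_i = 10^(G_i,dB/10)
  Stage 1: F_1 = 10^(1.05/10) = 1.274, G_1 = 10^(−1.05/10) = 0.7852
  Stage 2: F_2 = 10^(1.07/10) = 1.279, G_2 = 10^(14.1/10) = 25.70
  Stage 3: F_3 = 10^(2.53/10) = 1.791, G_3 = 10^(10.8/10) = 12.02
Friis cascade:
  F = 1.274 + (1.279 − 1)/0.7852 + (1.791 − 1)/20.18 = 1.668
NF = 10 log₁₀(1.668) = 2.22 dB

2.22 dB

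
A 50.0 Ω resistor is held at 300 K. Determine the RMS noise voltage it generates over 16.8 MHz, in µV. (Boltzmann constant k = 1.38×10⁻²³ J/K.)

V_n = √(4kTRB)
4kTRB = 4 × 1.38×10⁻²³ × 300 × 5.00×10¹ × 1.68×10⁷ = 1.39×10⁻¹¹ V²
V_n = √(1.39×10⁻¹¹) = 3.73×10⁻⁶ V = 3.73 µV

3.73 µV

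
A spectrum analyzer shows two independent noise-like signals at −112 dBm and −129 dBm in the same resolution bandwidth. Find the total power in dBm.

−111.9 dBm

Convert to linear, add, convert back:
P₁ = 6.31×10⁻¹⁵ W, P₂ = 1.26×10⁻¹⁶ W
P_tot = 6.44×10⁻¹⁵ W → 10 log₁₀(P_tot / 10⁻³) = −111.9 dBm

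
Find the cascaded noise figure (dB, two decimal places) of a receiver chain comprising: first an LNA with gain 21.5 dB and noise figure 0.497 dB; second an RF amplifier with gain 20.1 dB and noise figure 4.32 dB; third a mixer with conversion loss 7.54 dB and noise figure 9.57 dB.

0.55 dB

Convert to linear (a loss of L dB is a gain of −L dB): F_i = 10^(NF_i/10), G_i = 10^(G_i,dB/10)
  Stage 1: F_1 = 10^(0.497/10) = 1.121, G_1 = 10^(21.5/10) = 141.3
  Stage 2: F_2 = 10^(4.32/10) = 2.704, G_2 = 10^(20.1/10) = 102.3
  Stage 3: F_3 = 10^(9.57/10) = 9.057, G_3 = 10^(−7.54/10) = 0.1762
Friis cascade:
  F = 1.121 + (2.704 − 1)/141.3 + (9.057 − 1)/1.445×10⁴ = 1.134
NF = 10 log₁₀(1.134) = 0.55 dB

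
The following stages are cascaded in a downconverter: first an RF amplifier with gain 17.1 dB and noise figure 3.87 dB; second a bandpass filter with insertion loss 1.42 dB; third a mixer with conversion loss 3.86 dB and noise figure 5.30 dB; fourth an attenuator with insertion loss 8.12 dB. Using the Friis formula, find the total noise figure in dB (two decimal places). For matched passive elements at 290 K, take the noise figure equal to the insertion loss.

Convert to linear (a loss of L dB is a gain of −L dB): F_i = 10^(NF_i/10), G_i = 10^(G_i,dB/10)
  Stage 1: F_1 = 10^(3.87/10) = 2.438, G_1 = 10^(17.1/10) = 51.29
  Stage 2: F_2 = 10^(1.42/10) = 1.387, G_2 = 10^(−1.42/10) = 0.7211
  Stage 3: F_3 = 10^(5.30/10) = 3.388, G_3 = 10^(−3.86/10) = 0.4111
  Stage 4: F_4 = 10^(8.12/10) = 6.486, G_4 = 10^(−8.12/10) = 0.1542
Friis cascade:
  F = 2.438 + (1.387 − 1)/51.29 + (3.388 − 1)/36.98 + (6.486 − 1)/15.21 = 2.871
NF = 10 log₁₀(2.871) = 4.58 dB

4.58 dB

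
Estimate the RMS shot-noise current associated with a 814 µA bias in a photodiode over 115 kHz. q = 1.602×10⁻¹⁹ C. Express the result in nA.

I_n = √(2qI·B)
2qI·B = 2 × 1.602×10⁻¹⁹ × 8.14×10⁻⁴ × 1.15×10⁵ = 3.00×10⁻¹⁷ A²
I_n = √(3.00×10⁻¹⁷) = 5.48×10⁻⁹ A = 5.48 nA

5.48 nA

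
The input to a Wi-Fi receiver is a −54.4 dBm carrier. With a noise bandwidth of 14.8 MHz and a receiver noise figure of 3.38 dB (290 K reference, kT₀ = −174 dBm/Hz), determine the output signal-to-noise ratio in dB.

44.5 dB

Noise floor: N = −174 + 10 log₁₀(B) + NF
10 log₁₀(1.48×10⁷) = 71.7 dB
N = −174 + 71.7 + 3.38 = −98.92 dBm
SNR = P_sig − N = −54.4 − (−98.92) = 44.52 dB → 44.5 dB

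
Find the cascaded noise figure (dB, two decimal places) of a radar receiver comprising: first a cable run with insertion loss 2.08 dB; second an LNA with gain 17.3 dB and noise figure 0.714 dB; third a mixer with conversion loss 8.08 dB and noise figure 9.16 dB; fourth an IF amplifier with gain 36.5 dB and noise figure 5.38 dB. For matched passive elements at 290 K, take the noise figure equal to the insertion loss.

Convert to linear (a loss of L dB is a gain of −L dB): F_i = 10^(NF_i/10), G_i = 10^(G_i,dB/10)
  Stage 1: F_1 = 10^(2.08/10) = 1.614, G_1 = 10^(−2.08/10) = 0.6194
  Stage 2: F_2 = 10^(0.714/10) = 1.179, G_2 = 10^(17.3/10) = 53.70
  Stage 3: F_3 = 10^(9.16/10) = 8.241, G_3 = 10^(−8.08/10) = 0.1556
  Stage 4: F_4 = 10^(5.38/10) = 3.451, G_4 = 10^(36.5/10) = 4467
Friis cascade:
  F = 1.614 + (1.179 − 1)/0.6194 + (8.241 − 1)/33.27 + (3.451 − 1)/5.176 = 2.594
NF = 10 log₁₀(2.594) = 4.14 dB

4.14 dB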